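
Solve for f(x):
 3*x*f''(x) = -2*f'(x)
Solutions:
 f(x) = C1 + C2*x^(1/3)


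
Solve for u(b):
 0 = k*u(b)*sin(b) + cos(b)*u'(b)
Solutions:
 u(b) = C1*exp(k*log(cos(b)))


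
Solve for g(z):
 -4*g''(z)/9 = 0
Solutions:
 g(z) = C1 + C2*z


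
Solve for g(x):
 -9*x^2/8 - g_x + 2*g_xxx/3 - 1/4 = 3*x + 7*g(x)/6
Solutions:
 g(x) = C1*exp(-x*(2/(sqrt(41) + 7)^(1/3) + (sqrt(41) + 7)^(1/3))/4)*sin(sqrt(3)*x*(-(sqrt(41) + 7)^(1/3) + 2/(sqrt(41) + 7)^(1/3))/4) + C2*exp(-x*(2/(sqrt(41) + 7)^(1/3) + (sqrt(41) + 7)^(1/3))/4)*cos(sqrt(3)*x*(-(sqrt(41) + 7)^(1/3) + 2/(sqrt(41) + 7)^(1/3))/4) + C3*exp(x*((sqrt(41) + 7)^(-1/3) + (sqrt(41) + 7)^(1/3)/2)) - 27*x^2/28 - 45*x/49 + 393/686


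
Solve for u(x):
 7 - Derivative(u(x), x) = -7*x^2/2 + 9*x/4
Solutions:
 u(x) = C1 + 7*x^3/6 - 9*x^2/8 + 7*x


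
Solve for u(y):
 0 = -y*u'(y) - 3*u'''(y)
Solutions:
 u(y) = C1 + Integral(C2*airyai(-3^(2/3)*y/3) + C3*airybi(-3^(2/3)*y/3), y)


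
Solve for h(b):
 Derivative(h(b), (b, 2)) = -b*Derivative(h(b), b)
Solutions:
 h(b) = C1 + C2*erf(sqrt(2)*b/2)


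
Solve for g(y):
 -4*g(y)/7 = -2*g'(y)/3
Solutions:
 g(y) = C1*exp(6*y/7)


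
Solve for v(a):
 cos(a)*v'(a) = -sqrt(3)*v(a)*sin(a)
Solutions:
 v(a) = C1*cos(a)^(sqrt(3))


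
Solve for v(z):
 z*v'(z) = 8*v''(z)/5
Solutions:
 v(z) = C1 + C2*erfi(sqrt(5)*z/4)


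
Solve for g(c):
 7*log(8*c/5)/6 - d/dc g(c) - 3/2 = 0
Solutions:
 g(c) = C1 + 7*c*log(c)/6 - 8*c/3 - 7*c*log(5)/6 + 7*c*log(2)/2


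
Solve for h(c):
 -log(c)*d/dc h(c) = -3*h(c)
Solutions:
 h(c) = C1*exp(3*li(c))


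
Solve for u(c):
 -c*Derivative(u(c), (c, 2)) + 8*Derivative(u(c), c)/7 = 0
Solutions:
 u(c) = C1 + C2*c^(15/7)


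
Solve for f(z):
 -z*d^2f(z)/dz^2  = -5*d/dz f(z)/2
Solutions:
 f(z) = C1 + C2*z^(7/2)


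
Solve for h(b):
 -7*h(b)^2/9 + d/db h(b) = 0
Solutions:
 h(b) = -9/(C1 + 7*b)


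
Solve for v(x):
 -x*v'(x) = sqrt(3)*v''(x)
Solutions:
 v(x) = C1 + C2*erf(sqrt(2)*3^(3/4)*x/6)


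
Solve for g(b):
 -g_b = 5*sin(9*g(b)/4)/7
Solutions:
 5*b/7 + 2*log(cos(9*g(b)/4) - 1)/9 - 2*log(cos(9*g(b)/4) + 1)/9 = C1


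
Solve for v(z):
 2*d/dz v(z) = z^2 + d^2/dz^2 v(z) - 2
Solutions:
 v(z) = C1 + C2*exp(2*z) + z^3/6 + z^2/4 - 3*z/4


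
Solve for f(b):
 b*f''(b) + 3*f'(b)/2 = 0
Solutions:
 f(b) = C1 + C2/sqrt(b)


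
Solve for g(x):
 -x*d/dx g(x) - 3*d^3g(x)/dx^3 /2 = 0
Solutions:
 g(x) = C1 + Integral(C2*airyai(-2^(1/3)*3^(2/3)*x/3) + C3*airybi(-2^(1/3)*3^(2/3)*x/3), x)


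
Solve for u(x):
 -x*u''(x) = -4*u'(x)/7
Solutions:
 u(x) = C1 + C2*x^(11/7)


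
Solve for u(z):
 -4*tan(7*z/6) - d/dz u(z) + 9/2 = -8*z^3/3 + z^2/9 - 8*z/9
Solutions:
 u(z) = C1 + 2*z^4/3 - z^3/27 + 4*z^2/9 + 9*z/2 + 24*log(cos(7*z/6))/7


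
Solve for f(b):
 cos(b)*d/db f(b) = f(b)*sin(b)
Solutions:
 f(b) = C1/cos(b)


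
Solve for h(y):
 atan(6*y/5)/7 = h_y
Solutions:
 h(y) = C1 + y*atan(6*y/5)/7 - 5*log(36*y^2 + 25)/84


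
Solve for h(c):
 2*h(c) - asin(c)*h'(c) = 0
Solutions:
 h(c) = C1*exp(2*Integral(1/asin(c), c))


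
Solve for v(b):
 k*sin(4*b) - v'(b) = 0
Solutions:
 v(b) = C1 - k*cos(4*b)/4


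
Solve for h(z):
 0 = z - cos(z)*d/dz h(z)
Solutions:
 h(z) = C1 + Integral(z/cos(z), z)


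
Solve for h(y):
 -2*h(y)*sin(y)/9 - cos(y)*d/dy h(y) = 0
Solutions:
 h(y) = C1*cos(y)^(2/9)


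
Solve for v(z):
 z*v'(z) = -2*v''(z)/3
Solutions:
 v(z) = C1 + C2*erf(sqrt(3)*z/2)


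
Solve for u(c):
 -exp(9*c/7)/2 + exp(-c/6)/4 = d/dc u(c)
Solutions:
 u(c) = C1 - 7*exp(9*c/7)/18 - 3*exp(-c/6)/2


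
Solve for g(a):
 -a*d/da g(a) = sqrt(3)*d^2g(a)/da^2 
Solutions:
 g(a) = C1 + C2*erf(sqrt(2)*3^(3/4)*a/6)


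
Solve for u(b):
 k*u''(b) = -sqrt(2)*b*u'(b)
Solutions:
 u(b) = C1 + C2*sqrt(k)*erf(2^(3/4)*b*sqrt(1/k)/2)


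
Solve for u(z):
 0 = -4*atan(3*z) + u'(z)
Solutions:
 u(z) = C1 + 4*z*atan(3*z) - 2*log(9*z^2 + 1)/3


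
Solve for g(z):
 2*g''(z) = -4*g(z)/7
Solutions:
 g(z) = C1*sin(sqrt(14)*z/7) + C2*cos(sqrt(14)*z/7)


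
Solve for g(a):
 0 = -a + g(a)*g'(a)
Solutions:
 g(a) = -sqrt(C1 + a^2)
 g(a) = sqrt(C1 + a^2)


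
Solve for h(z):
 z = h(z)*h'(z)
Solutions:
 h(z) = -sqrt(C1 + z^2)
 h(z) = sqrt(C1 + z^2)


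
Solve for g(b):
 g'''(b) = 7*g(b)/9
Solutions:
 g(b) = C3*exp(21^(1/3)*b/3) + (C1*sin(3^(5/6)*7^(1/3)*b/6) + C2*cos(3^(5/6)*7^(1/3)*b/6))*exp(-21^(1/3)*b/6)


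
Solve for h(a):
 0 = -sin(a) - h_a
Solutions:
 h(a) = C1 + cos(a)


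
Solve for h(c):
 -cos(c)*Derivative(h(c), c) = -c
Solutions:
 h(c) = C1 + Integral(c/cos(c), c)


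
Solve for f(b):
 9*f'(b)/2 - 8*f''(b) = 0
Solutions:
 f(b) = C1 + C2*exp(9*b/16)


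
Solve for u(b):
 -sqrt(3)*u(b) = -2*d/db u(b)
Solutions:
 u(b) = C1*exp(sqrt(3)*b/2)


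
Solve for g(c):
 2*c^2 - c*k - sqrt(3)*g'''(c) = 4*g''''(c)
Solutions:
 g(c) = C1 + C2*c + C3*c^2 + C4*exp(-sqrt(3)*c/4) + sqrt(3)*c^5/90 + c^4*(-sqrt(3)*k - 16)/72 + 2*c^3*(3*k + 16*sqrt(3))/27


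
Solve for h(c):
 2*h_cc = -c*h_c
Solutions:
 h(c) = C1 + C2*erf(c/2)


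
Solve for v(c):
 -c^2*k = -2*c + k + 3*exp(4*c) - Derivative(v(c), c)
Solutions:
 v(c) = C1 + c^3*k/3 - c^2 + c*k + 3*exp(4*c)/4


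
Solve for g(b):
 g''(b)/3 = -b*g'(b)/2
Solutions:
 g(b) = C1 + C2*erf(sqrt(3)*b/2)


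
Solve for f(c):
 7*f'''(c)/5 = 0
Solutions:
 f(c) = C1 + C2*c + C3*c^2


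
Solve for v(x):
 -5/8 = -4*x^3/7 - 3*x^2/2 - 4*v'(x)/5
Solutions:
 v(x) = C1 - 5*x^4/28 - 5*x^3/8 + 25*x/32


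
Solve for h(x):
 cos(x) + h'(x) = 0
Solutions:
 h(x) = C1 - sin(x)


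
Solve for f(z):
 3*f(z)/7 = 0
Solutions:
 f(z) = 0


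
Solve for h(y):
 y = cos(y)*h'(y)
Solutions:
 h(y) = C1 + Integral(y/cos(y), y)


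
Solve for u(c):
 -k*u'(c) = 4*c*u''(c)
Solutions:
 u(c) = C1 + c^(1 - re(k)/4)*(C2*sin(log(c)*Abs(im(k))/4) + C3*cos(log(c)*im(k)/4))


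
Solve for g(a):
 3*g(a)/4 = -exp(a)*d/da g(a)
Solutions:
 g(a) = C1*exp(3*exp(-a)/4)


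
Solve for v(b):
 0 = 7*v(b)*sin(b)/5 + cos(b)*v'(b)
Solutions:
 v(b) = C1*cos(b)^(7/5)


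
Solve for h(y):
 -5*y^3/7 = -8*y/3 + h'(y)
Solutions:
 h(y) = C1 - 5*y^4/28 + 4*y^2/3


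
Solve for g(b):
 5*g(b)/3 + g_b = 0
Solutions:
 g(b) = C1*exp(-5*b/3)


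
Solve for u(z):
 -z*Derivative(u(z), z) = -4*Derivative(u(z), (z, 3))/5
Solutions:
 u(z) = C1 + Integral(C2*airyai(10^(1/3)*z/2) + C3*airybi(10^(1/3)*z/2), z)


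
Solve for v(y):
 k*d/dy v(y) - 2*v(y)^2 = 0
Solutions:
 v(y) = -k/(C1*k + 2*y)


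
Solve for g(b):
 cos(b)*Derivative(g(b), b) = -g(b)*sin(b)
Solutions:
 g(b) = C1*cos(b)


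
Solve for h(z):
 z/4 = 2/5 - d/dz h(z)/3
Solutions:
 h(z) = C1 - 3*z^2/8 + 6*z/5


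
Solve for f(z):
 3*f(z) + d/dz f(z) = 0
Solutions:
 f(z) = C1*exp(-3*z)


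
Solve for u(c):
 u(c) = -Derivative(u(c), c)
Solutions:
 u(c) = C1*exp(-c)


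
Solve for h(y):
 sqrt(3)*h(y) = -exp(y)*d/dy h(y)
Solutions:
 h(y) = C1*exp(sqrt(3)*exp(-y))


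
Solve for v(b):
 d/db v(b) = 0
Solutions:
 v(b) = C1


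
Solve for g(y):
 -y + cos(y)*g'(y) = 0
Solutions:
 g(y) = C1 + Integral(y/cos(y), y)


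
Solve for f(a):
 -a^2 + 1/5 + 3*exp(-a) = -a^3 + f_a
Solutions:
 f(a) = C1 + a^4/4 - a^3/3 + a/5 - 3*exp(-a)


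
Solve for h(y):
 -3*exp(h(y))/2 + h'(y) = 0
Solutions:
 h(y) = log(-1/(C1 + 3*y)) + log(2)


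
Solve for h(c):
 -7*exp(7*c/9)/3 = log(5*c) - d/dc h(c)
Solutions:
 h(c) = C1 + c*log(c) + c*(-1 + log(5)) + 3*exp(7*c/9)


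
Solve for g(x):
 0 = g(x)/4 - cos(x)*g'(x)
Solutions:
 g(x) = C1*(sin(x) + 1)^(1/8)/(sin(x) - 1)^(1/8)


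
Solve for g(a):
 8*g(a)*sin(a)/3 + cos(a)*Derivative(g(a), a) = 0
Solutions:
 g(a) = C1*cos(a)^(8/3)


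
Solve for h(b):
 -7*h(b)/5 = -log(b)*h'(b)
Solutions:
 h(b) = C1*exp(7*li(b)/5)


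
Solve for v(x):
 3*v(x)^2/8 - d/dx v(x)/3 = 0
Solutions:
 v(x) = -8/(C1 + 9*x)


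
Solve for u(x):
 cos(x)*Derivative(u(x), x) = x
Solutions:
 u(x) = C1 + Integral(x/cos(x), x)


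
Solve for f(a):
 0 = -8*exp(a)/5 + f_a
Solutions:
 f(a) = C1 + 8*exp(a)/5


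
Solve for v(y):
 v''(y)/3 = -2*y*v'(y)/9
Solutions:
 v(y) = C1 + C2*erf(sqrt(3)*y/3)


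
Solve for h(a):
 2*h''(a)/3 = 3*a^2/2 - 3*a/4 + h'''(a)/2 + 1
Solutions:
 h(a) = C1 + C2*a + C3*exp(4*a/3) + 3*a^4/16 + 3*a^3/8 + 51*a^2/32


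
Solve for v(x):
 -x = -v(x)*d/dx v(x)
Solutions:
 v(x) = -sqrt(C1 + x^2)
 v(x) = sqrt(C1 + x^2)


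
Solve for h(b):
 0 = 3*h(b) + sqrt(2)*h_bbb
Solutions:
 h(b) = C3*exp(-2^(5/6)*3^(1/3)*b/2) + (C1*sin(6^(5/6)*b/4) + C2*cos(6^(5/6)*b/4))*exp(2^(5/6)*3^(1/3)*b/4)


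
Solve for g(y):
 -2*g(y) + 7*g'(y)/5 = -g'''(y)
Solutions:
 g(y) = C1*exp(y*(-15*(1 + 13*sqrt(330)/225)^(1/3) + 7/(1 + 13*sqrt(330)/225)^(1/3))/30)*sin(sqrt(3)*y*(7/(1 + 13*sqrt(330)/225)^(1/3) + 15*(1 + 13*sqrt(330)/225)^(1/3))/30) + C2*exp(y*(-15*(1 + 13*sqrt(330)/225)^(1/3) + 7/(1 + 13*sqrt(330)/225)^(1/3))/30)*cos(sqrt(3)*y*(7/(1 + 13*sqrt(330)/225)^(1/3) + 15*(1 + 13*sqrt(330)/225)^(1/3))/30) + C3*exp(y*(-7/(15*(1 + 13*sqrt(330)/225)^(1/3)) + (1 + 13*sqrt(330)/225)^(1/3)))


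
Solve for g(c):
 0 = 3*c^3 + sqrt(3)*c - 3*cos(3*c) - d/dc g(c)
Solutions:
 g(c) = C1 + 3*c^4/4 + sqrt(3)*c^2/2 - sin(3*c)


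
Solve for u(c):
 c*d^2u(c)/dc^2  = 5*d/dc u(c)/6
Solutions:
 u(c) = C1 + C2*c^(11/6)


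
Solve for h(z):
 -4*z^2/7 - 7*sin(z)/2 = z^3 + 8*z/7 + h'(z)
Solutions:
 h(z) = C1 - z^4/4 - 4*z^3/21 - 4*z^2/7 + 7*cos(z)/2


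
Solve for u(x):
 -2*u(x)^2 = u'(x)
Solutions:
 u(x) = 1/(C1 + 2*x)


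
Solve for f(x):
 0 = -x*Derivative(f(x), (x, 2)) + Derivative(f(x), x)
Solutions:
 f(x) = C1 + C2*x^2


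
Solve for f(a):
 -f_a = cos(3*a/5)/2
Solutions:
 f(a) = C1 - 5*sin(3*a/5)/6


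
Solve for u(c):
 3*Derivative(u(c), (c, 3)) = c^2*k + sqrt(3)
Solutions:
 u(c) = C1 + C2*c + C3*c^2 + c^5*k/180 + sqrt(3)*c^3/18


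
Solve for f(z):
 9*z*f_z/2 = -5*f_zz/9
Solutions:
 f(z) = C1 + C2*erf(9*sqrt(5)*z/10)


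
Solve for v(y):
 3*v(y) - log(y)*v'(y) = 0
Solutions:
 v(y) = C1*exp(3*li(y))


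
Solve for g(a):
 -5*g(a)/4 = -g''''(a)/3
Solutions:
 g(a) = C1*exp(-15^(1/4)*sqrt(2)*a/2) + C2*exp(15^(1/4)*sqrt(2)*a/2) + C3*sin(15^(1/4)*sqrt(2)*a/2) + C4*cos(15^(1/4)*sqrt(2)*a/2)


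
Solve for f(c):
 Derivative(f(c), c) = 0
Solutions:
 f(c) = C1


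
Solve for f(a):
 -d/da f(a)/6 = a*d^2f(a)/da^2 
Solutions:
 f(a) = C1 + C2*a^(5/6)


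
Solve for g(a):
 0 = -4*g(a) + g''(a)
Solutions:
 g(a) = C1*exp(-2*a) + C2*exp(2*a)


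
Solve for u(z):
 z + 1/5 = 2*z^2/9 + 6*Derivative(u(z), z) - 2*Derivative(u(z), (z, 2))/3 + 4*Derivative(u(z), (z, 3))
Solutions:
 u(z) = C1 - z^3/81 + 77*z^2/972 + 1097*z/10935 + (C2*sin(sqrt(215)*z/12) + C3*cos(sqrt(215)*z/12))*exp(z/12)


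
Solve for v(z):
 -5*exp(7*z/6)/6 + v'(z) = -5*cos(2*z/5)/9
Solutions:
 v(z) = C1 + 5*exp(7*z/6)/7 - 25*sin(2*z/5)/18


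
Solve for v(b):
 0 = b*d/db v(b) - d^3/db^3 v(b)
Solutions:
 v(b) = C1 + Integral(C2*airyai(b) + C3*airybi(b), b)


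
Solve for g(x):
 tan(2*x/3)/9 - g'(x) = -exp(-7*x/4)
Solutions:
 g(x) = C1 + log(tan(2*x/3)^2 + 1)/12 - 4*exp(-7*x/4)/7


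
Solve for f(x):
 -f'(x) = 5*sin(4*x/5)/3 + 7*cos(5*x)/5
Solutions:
 f(x) = C1 - 7*sin(5*x)/25 + 25*cos(4*x/5)/12


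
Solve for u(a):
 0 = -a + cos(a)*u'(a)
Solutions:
 u(a) = C1 + Integral(a/cos(a), a)


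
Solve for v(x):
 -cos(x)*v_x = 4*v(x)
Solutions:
 v(x) = C1*(sin(x)^2 - 2*sin(x) + 1)/(sin(x)^2 + 2*sin(x) + 1)


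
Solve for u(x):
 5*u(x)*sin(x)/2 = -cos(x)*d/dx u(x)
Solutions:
 u(x) = C1*cos(x)^(5/2)


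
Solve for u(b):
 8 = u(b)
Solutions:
 u(b) = 8


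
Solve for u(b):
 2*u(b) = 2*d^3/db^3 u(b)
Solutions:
 u(b) = C3*exp(b) + (C1*sin(sqrt(3)*b/2) + C2*cos(sqrt(3)*b/2))*exp(-b/2)


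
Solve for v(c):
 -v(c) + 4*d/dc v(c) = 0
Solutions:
 v(c) = C1*exp(c/4)


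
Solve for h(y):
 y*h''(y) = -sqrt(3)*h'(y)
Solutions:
 h(y) = C1 + C2*y^(1 - sqrt(3))


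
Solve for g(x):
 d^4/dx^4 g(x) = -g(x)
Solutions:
 g(x) = (C1*sin(sqrt(2)*x/2) + C2*cos(sqrt(2)*x/2))*exp(-sqrt(2)*x/2) + (C3*sin(sqrt(2)*x/2) + C4*cos(sqrt(2)*x/2))*exp(sqrt(2)*x/2)


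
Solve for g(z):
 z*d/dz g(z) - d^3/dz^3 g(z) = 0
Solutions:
 g(z) = C1 + Integral(C2*airyai(z) + C3*airybi(z), z)


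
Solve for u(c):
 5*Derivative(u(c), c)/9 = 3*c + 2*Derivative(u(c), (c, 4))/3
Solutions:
 u(c) = C1 + C4*exp(5^(1/3)*6^(2/3)*c/6) + 27*c^2/10 + (C2*sin(2^(2/3)*3^(1/6)*5^(1/3)*c/4) + C3*cos(2^(2/3)*3^(1/6)*5^(1/3)*c/4))*exp(-5^(1/3)*6^(2/3)*c/12)


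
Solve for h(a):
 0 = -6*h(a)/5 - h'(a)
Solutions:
 h(a) = C1*exp(-6*a/5)


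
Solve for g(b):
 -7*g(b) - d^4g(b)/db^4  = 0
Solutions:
 g(b) = (C1*sin(sqrt(2)*7^(1/4)*b/2) + C2*cos(sqrt(2)*7^(1/4)*b/2))*exp(-sqrt(2)*7^(1/4)*b/2) + (C3*sin(sqrt(2)*7^(1/4)*b/2) + C4*cos(sqrt(2)*7^(1/4)*b/2))*exp(sqrt(2)*7^(1/4)*b/2)


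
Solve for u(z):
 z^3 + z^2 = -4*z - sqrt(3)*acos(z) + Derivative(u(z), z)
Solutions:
 u(z) = C1 + z^4/4 + z^3/3 + 2*z^2 + sqrt(3)*(z*acos(z) - sqrt(1 - z^2))


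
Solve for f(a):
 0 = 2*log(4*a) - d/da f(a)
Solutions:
 f(a) = C1 + 2*a*log(a) - 2*a + a*log(16)


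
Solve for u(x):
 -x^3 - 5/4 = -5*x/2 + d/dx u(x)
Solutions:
 u(x) = C1 - x^4/4 + 5*x^2/4 - 5*x/4


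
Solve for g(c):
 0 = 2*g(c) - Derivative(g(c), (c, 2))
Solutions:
 g(c) = C1*exp(-sqrt(2)*c) + C2*exp(sqrt(2)*c)


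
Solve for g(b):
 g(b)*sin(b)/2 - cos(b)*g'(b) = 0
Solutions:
 g(b) = C1/sqrt(cos(b))


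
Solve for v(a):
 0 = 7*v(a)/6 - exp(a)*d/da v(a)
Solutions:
 v(a) = C1*exp(-7*exp(-a)/6)


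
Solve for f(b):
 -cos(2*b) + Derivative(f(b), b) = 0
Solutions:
 f(b) = C1 + sin(2*b)/2


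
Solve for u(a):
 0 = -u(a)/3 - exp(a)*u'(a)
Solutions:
 u(a) = C1*exp(exp(-a)/3)


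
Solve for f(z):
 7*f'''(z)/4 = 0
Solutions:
 f(z) = C1 + C2*z + C3*z^2


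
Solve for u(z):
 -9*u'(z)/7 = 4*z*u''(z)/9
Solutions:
 u(z) = C1 + C2/z^(53/28)


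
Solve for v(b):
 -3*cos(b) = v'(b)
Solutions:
 v(b) = C1 - 3*sin(b)


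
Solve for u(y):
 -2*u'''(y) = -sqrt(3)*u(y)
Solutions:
 u(y) = C3*exp(2^(2/3)*3^(1/6)*y/2) + (C1*sin(6^(2/3)*y/4) + C2*cos(6^(2/3)*y/4))*exp(-2^(2/3)*3^(1/6)*y/4)


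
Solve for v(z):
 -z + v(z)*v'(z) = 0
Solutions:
 v(z) = -sqrt(C1 + z^2)
 v(z) = sqrt(C1 + z^2)


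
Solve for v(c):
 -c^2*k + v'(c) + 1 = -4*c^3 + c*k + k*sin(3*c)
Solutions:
 v(c) = C1 - c^4 + c^3*k/3 + c^2*k/2 - c - k*cos(3*c)/3


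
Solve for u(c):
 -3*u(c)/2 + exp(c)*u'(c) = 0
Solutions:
 u(c) = C1*exp(-3*exp(-c)/2)


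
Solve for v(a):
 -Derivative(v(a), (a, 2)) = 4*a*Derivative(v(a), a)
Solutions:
 v(a) = C1 + C2*erf(sqrt(2)*a)


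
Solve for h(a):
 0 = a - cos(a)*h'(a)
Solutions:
 h(a) = C1 + Integral(a/cos(a), a)


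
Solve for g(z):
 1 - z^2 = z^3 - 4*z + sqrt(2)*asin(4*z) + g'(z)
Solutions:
 g(z) = C1 - z^4/4 - z^3/3 + 2*z^2 + z - sqrt(2)*(z*asin(4*z) + sqrt(1 - 16*z^2)/4)


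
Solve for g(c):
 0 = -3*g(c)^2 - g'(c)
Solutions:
 g(c) = 1/(C1 + 3*c)


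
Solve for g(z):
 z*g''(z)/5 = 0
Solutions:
 g(z) = C1 + C2*z


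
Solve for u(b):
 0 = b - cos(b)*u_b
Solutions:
 u(b) = C1 + Integral(b/cos(b), b)


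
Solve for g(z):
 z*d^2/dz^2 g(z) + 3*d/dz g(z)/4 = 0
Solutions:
 g(z) = C1 + C2*z^(1/4)


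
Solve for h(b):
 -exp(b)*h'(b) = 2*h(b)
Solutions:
 h(b) = C1*exp(2*exp(-b))


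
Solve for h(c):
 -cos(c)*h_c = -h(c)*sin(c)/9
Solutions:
 h(c) = C1/cos(c)^(1/9)


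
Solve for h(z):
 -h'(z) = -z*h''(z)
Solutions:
 h(z) = C1 + C2*z^2


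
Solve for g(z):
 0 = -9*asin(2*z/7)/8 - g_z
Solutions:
 g(z) = C1 - 9*z*asin(2*z/7)/8 - 9*sqrt(49 - 4*z^2)/16


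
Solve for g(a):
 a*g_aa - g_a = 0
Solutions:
 g(a) = C1 + C2*a^2


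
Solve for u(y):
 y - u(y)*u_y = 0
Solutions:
 u(y) = -sqrt(C1 + y^2)
 u(y) = sqrt(C1 + y^2)


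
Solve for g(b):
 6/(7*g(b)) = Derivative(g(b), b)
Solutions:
 g(b) = -sqrt(C1 + 84*b)/7
 g(b) = sqrt(C1 + 84*b)/7


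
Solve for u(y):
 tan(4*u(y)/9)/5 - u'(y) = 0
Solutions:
 u(y) = -9*asin(C1*exp(4*y/45))/4 + 9*pi/4
 u(y) = 9*asin(C1*exp(4*y/45))/4


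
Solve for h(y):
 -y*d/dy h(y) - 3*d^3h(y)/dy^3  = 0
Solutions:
 h(y) = C1 + Integral(C2*airyai(-3^(2/3)*y/3) + C3*airybi(-3^(2/3)*y/3), y)


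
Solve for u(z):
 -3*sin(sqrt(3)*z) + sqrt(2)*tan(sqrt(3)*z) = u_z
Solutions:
 u(z) = C1 - sqrt(6)*log(cos(sqrt(3)*z))/3 + sqrt(3)*cos(sqrt(3)*z)


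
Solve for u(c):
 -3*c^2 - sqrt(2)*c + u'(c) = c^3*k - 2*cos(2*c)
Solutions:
 u(c) = C1 + c^4*k/4 + c^3 + sqrt(2)*c^2/2 - sin(2*c)


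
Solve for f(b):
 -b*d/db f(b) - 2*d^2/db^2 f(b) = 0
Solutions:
 f(b) = C1 + C2*erf(b/2)


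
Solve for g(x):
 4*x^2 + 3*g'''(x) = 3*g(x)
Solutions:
 g(x) = C3*exp(x) + 4*x^2/3 + (C1*sin(sqrt(3)*x/2) + C2*cos(sqrt(3)*x/2))*exp(-x/2)


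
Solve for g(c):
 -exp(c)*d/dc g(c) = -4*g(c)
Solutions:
 g(c) = C1*exp(-4*exp(-c))


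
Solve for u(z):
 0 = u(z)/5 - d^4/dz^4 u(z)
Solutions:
 u(z) = C1*exp(-5^(3/4)*z/5) + C2*exp(5^(3/4)*z/5) + C3*sin(5^(3/4)*z/5) + C4*cos(5^(3/4)*z/5)


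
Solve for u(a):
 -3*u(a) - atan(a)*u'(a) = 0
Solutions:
 u(a) = C1*exp(-3*Integral(1/atan(a), a))


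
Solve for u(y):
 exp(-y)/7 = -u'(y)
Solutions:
 u(y) = C1 + exp(-y)/7


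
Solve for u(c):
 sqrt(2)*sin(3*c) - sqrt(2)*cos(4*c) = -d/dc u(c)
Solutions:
 u(c) = C1 + sqrt(2)*sin(4*c)/4 + sqrt(2)*cos(3*c)/3


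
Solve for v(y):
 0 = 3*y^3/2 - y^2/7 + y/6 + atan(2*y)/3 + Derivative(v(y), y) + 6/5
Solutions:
 v(y) = C1 - 3*y^4/8 + y^3/21 - y^2/12 - y*atan(2*y)/3 - 6*y/5 + log(4*y^2 + 1)/12


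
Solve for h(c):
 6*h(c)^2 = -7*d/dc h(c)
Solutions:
 h(c) = 7/(C1 + 6*c)


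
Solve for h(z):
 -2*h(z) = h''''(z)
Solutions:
 h(z) = (C1*sin(2^(3/4)*z/2) + C2*cos(2^(3/4)*z/2))*exp(-2^(3/4)*z/2) + (C3*sin(2^(3/4)*z/2) + C4*cos(2^(3/4)*z/2))*exp(2^(3/4)*z/2)


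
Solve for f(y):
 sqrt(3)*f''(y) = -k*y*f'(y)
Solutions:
 f(y) = Piecewise((-sqrt(2)*3^(1/4)*sqrt(pi)*C1*erf(sqrt(2)*3^(3/4)*sqrt(k)*y/6)/(2*sqrt(k)) - C2, (k > 0) | (k < 0)), (-C1*y - C2, True))


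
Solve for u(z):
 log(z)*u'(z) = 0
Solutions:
 u(z) = C1


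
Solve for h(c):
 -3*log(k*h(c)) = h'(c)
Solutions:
 li(k*h(c))/k = C1 - 3*c


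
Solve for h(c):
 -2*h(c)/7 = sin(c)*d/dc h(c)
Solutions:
 h(c) = C1*(cos(c) + 1)^(1/7)/(cos(c) - 1)^(1/7)


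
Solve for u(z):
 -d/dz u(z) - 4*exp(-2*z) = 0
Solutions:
 u(z) = C1 + 2*exp(-2*z)


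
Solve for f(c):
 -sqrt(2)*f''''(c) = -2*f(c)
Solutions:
 f(c) = C1*exp(-2^(1/8)*c) + C2*exp(2^(1/8)*c) + C3*sin(2^(1/8)*c) + C4*cos(2^(1/8)*c)


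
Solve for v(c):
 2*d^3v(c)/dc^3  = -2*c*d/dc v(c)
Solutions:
 v(c) = C1 + Integral(C2*airyai(-c) + C3*airybi(-c), c)


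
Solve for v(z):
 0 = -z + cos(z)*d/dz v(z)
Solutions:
 v(z) = C1 + Integral(z/cos(z), z)


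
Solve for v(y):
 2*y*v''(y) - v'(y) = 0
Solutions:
 v(y) = C1 + C2*y^(3/2)


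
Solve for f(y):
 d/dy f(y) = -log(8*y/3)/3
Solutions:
 f(y) = C1 - y*log(y)/3 - y*log(2) + y/3 + y*log(3)/3


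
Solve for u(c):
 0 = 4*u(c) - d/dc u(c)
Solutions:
 u(c) = C1*exp(4*c)


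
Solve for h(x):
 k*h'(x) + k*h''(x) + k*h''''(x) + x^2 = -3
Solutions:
 h(x) = C1 + C2*exp(6^(1/3)*x*(-2*3^(1/3)/(9 + sqrt(93))^(1/3) + 2^(1/3)*(9 + sqrt(93))^(1/3))/12)*sin(2^(1/3)*3^(1/6)*x*(6/(9 + sqrt(93))^(1/3) + 2^(1/3)*3^(2/3)*(9 + sqrt(93))^(1/3))/12) + C3*exp(6^(1/3)*x*(-2*3^(1/3)/(9 + sqrt(93))^(1/3) + 2^(1/3)*(9 + sqrt(93))^(1/3))/12)*cos(2^(1/3)*3^(1/6)*x*(6/(9 + sqrt(93))^(1/3) + 2^(1/3)*3^(2/3)*(9 + sqrt(93))^(1/3))/12) + C4*exp(-6^(1/3)*x*(-2*3^(1/3)/(9 + sqrt(93))^(1/3) + 2^(1/3)*(9 + sqrt(93))^(1/3))/6) - x^3/(3*k) + x^2/k - 5*x/k


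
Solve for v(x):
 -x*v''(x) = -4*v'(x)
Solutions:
 v(x) = C1 + C2*x^5


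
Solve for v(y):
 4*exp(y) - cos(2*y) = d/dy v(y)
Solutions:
 v(y) = C1 + 4*exp(y) - sin(2*y)/2


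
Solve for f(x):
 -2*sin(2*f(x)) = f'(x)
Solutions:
 f(x) = pi - acos((-C1 - exp(8*x))/(C1 - exp(8*x)))/2
 f(x) = acos((-C1 - exp(8*x))/(C1 - exp(8*x)))/2


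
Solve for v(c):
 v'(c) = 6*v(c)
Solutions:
 v(c) = C1*exp(6*c)


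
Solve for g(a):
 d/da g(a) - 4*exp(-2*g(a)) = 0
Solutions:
 g(a) = log(-sqrt(C1 + 8*a))
 g(a) = log(C1 + 8*a)/2


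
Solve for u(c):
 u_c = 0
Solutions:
 u(c) = C1


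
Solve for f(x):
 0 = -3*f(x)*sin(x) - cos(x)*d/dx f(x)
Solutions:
 f(x) = C1*cos(x)^3


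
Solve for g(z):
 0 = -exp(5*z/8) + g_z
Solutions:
 g(z) = C1 + 8*exp(5*z/8)/5


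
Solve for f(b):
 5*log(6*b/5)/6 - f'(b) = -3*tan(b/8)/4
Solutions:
 f(b) = C1 + 5*b*log(b)/6 - 5*b*log(5)/6 - 5*b/6 + 5*b*log(6)/6 - 6*log(cos(b/8))


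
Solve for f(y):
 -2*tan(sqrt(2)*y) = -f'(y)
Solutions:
 f(y) = C1 - sqrt(2)*log(cos(sqrt(2)*y))


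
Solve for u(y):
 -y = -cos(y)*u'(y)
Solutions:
 u(y) = C1 + Integral(y/cos(y), y)


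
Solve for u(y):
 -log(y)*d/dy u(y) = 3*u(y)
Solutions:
 u(y) = C1*exp(-3*li(y))


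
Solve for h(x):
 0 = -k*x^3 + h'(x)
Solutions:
 h(x) = C1 + k*x^4/4


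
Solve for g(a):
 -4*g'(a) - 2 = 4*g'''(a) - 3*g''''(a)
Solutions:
 g(a) = C1 + C2*exp(a*(-2^(1/3)*(9*sqrt(921) + 275)^(1/3) - 8*2^(2/3)/(9*sqrt(921) + 275)^(1/3) + 8)/18)*sin(2^(1/3)*sqrt(3)*a*(-(9*sqrt(921) + 275)^(1/3) + 8*2^(1/3)/(9*sqrt(921) + 275)^(1/3))/18) + C3*exp(a*(-2^(1/3)*(9*sqrt(921) + 275)^(1/3) - 8*2^(2/3)/(9*sqrt(921) + 275)^(1/3) + 8)/18)*cos(2^(1/3)*sqrt(3)*a*(-(9*sqrt(921) + 275)^(1/3) + 8*2^(1/3)/(9*sqrt(921) + 275)^(1/3))/18) + C4*exp(a*(8*2^(2/3)/(9*sqrt(921) + 275)^(1/3) + 4 + 2^(1/3)*(9*sqrt(921) + 275)^(1/3))/9) - a/2


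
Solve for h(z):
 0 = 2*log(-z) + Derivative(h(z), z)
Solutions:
 h(z) = C1 - 2*z*log(-z) + 2*z


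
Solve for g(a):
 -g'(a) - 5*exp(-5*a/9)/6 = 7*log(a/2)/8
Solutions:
 g(a) = C1 - 7*a*log(a)/8 + 7*a*(log(2) + 1)/8 + 3*exp(-5*a/9)/2


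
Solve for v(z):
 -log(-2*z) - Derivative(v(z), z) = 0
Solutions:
 v(z) = C1 - z*log(-z) + z*(1 - log(2))


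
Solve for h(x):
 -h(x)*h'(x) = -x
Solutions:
 h(x) = -sqrt(C1 + x^2)
 h(x) = sqrt(C1 + x^2)


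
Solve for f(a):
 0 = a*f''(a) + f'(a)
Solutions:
 f(a) = C1 + C2*log(a)


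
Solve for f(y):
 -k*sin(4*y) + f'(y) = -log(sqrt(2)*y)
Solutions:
 f(y) = C1 - k*cos(4*y)/4 - y*log(y) - y*log(2)/2 + y


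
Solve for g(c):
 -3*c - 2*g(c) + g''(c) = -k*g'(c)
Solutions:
 g(c) = C1*exp(c*(-k + sqrt(k^2 + 8))/2) + C2*exp(-c*(k + sqrt(k^2 + 8))/2) - 3*c/2 - 3*k/4


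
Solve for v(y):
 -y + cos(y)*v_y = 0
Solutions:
 v(y) = C1 + Integral(y/cos(y), y)


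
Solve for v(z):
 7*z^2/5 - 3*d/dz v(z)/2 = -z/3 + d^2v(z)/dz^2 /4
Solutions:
 v(z) = C1 + C2*exp(-6*z) + 14*z^3/45 - 2*z^2/45 + 2*z/135


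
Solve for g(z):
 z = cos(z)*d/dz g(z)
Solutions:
 g(z) = C1 + Integral(z/cos(z), z)


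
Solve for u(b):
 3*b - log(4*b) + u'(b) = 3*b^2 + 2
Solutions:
 u(b) = C1 + b^3 - 3*b^2/2 + b*log(b) + b + b*log(4)


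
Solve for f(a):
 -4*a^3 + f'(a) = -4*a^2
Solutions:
 f(a) = C1 + a^4 - 4*a^3/3


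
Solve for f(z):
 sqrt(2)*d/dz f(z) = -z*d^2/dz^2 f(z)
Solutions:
 f(z) = C1 + C2*z^(1 - sqrt(2))


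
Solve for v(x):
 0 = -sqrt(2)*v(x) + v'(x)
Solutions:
 v(x) = C1*exp(sqrt(2)*x)


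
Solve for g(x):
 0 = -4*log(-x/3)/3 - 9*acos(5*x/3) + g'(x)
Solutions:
 g(x) = C1 + 4*x*log(-x)/3 + 9*x*acos(5*x/3) - 4*x*log(3)/3 - 4*x/3 - 9*sqrt(9 - 25*x^2)/5


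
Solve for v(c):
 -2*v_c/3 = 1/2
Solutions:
 v(c) = C1 - 3*c/4


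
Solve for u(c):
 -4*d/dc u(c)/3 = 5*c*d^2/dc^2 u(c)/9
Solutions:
 u(c) = C1 + C2/c^(7/5)


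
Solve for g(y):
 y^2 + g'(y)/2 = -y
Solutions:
 g(y) = C1 - 2*y^3/3 - y^2


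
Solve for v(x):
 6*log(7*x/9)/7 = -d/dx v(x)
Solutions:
 v(x) = C1 - 6*x*log(x)/7 - 6*x*log(7)/7 + 6*x/7 + 12*x*log(3)/7


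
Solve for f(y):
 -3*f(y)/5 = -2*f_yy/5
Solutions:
 f(y) = C1*exp(-sqrt(6)*y/2) + C2*exp(sqrt(6)*y/2)


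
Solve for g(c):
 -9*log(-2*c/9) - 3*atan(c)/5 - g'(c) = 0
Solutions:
 g(c) = C1 - 9*c*log(-c) - 3*c*atan(c)/5 - 9*c*log(2) + 9*c + 18*c*log(3) + 3*log(c^2 + 1)/10


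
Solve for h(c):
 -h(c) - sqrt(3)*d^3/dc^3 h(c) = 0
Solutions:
 h(c) = C3*exp(-3^(5/6)*c/3) + (C1*sin(3^(1/3)*c/2) + C2*cos(3^(1/3)*c/2))*exp(3^(5/6)*c/6)


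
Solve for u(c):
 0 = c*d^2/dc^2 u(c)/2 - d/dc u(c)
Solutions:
 u(c) = C1 + C2*c^3


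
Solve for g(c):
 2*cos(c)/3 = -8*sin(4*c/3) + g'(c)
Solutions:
 g(c) = C1 + 2*sin(c)/3 - 6*cos(4*c/3)


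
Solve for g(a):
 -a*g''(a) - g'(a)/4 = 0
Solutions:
 g(a) = C1 + C2*a^(3/4)


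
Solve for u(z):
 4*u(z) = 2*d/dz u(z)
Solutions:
 u(z) = C1*exp(2*z)


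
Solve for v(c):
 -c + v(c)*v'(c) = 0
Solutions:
 v(c) = -sqrt(C1 + c^2)
 v(c) = sqrt(C1 + c^2)


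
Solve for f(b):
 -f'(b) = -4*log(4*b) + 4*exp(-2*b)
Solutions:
 f(b) = C1 + 4*b*log(b) + 4*b*(-1 + 2*log(2)) + 2*exp(-2*b)


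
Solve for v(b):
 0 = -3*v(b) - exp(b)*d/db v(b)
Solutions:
 v(b) = C1*exp(3*exp(-b))


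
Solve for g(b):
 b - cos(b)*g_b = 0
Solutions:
 g(b) = C1 + Integral(b/cos(b), b)


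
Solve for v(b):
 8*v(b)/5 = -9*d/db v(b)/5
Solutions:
 v(b) = C1*exp(-8*b/9)


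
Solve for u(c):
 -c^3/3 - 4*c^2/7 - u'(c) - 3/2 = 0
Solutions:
 u(c) = C1 - c^4/12 - 4*c^3/21 - 3*c/2


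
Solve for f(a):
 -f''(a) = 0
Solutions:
 f(a) = C1 + C2*a


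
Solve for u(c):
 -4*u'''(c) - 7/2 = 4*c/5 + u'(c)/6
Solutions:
 u(c) = C1 + C2*sin(sqrt(6)*c/12) + C3*cos(sqrt(6)*c/12) - 12*c^2/5 - 21*c


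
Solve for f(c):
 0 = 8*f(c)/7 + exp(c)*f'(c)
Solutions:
 f(c) = C1*exp(8*exp(-c)/7)


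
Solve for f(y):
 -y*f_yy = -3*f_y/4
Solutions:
 f(y) = C1 + C2*y^(7/4)


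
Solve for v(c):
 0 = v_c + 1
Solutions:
 v(c) = C1 - c


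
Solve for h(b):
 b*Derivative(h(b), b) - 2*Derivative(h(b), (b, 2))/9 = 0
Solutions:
 h(b) = C1 + C2*erfi(3*b/2)


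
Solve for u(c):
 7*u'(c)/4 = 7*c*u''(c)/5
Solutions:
 u(c) = C1 + C2*c^(9/4)


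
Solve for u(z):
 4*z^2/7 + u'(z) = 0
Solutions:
 u(z) = C1 - 4*z^3/21


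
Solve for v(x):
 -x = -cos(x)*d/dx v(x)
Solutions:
 v(x) = C1 + Integral(x/cos(x), x)


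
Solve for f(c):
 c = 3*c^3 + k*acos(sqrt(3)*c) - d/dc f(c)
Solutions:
 f(c) = C1 + 3*c^4/4 - c^2/2 + k*(c*acos(sqrt(3)*c) - sqrt(3)*sqrt(1 - 3*c^2)/3)


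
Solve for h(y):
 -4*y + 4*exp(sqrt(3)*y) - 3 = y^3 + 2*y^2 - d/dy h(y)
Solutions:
 h(y) = C1 + y^4/4 + 2*y^3/3 + 2*y^2 + 3*y - 4*sqrt(3)*exp(sqrt(3)*y)/3


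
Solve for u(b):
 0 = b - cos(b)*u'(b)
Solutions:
 u(b) = C1 + Integral(b/cos(b), b)


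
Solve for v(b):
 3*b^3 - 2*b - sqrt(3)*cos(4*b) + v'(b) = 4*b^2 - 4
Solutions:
 v(b) = C1 - 3*b^4/4 + 4*b^3/3 + b^2 - 4*b + sqrt(3)*sin(4*b)/4


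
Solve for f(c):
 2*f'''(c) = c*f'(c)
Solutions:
 f(c) = C1 + Integral(C2*airyai(2^(2/3)*c/2) + C3*airybi(2^(2/3)*c/2), c)


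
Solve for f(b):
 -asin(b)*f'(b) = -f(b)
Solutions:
 f(b) = C1*exp(Integral(1/asin(b), b))


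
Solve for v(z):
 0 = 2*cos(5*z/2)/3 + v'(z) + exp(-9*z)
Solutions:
 v(z) = C1 - 4*sin(5*z/2)/15 + exp(-9*z)/9


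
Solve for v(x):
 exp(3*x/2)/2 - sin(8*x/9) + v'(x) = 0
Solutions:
 v(x) = C1 - exp(3*x/2)/3 - 9*cos(8*x/9)/8


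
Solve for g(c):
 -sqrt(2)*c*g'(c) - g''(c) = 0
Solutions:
 g(c) = C1 + C2*erf(2^(3/4)*c/2)


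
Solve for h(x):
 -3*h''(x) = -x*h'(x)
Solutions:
 h(x) = C1 + C2*erfi(sqrt(6)*x/6)


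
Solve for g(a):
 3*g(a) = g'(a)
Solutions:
 g(a) = C1*exp(3*a)


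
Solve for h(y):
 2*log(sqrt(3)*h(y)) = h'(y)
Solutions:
 -Integral(1/(2*log(_y) + log(3)), (_y, h(y))) = C1 - y


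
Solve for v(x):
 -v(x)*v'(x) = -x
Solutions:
 v(x) = -sqrt(C1 + x^2)
 v(x) = sqrt(C1 + x^2)


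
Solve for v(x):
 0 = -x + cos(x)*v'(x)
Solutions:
 v(x) = C1 + Integral(x/cos(x), x)


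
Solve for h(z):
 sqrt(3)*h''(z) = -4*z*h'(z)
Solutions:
 h(z) = C1 + C2*erf(sqrt(2)*3^(3/4)*z/3)


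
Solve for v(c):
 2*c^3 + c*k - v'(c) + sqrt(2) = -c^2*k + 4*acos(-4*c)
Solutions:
 v(c) = C1 + c^4/2 + c^3*k/3 + c^2*k/2 - 4*c*acos(-4*c) + sqrt(2)*c - sqrt(1 - 16*c^2)


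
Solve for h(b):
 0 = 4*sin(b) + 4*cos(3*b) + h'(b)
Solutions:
 h(b) = C1 - 4*sin(3*b)/3 + 4*cos(b)


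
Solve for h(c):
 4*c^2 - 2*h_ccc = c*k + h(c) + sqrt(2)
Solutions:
 h(c) = C3*exp(-2^(2/3)*c/2) + 4*c^2 - c*k + (C1*sin(2^(2/3)*sqrt(3)*c/4) + C2*cos(2^(2/3)*sqrt(3)*c/4))*exp(2^(2/3)*c/4) - sqrt(2)


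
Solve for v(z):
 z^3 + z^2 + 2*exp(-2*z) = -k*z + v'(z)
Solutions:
 v(z) = C1 + k*z^2/2 + z^4/4 + z^3/3 - exp(-2*z)


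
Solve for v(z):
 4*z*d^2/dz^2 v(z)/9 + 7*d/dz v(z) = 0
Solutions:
 v(z) = C1 + C2/z^(59/4)


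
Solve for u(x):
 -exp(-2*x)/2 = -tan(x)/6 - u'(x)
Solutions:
 u(x) = C1 - log(tan(x)^2 + 1)/12 - exp(-2*x)/4


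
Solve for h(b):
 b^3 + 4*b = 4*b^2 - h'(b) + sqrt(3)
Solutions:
 h(b) = C1 - b^4/4 + 4*b^3/3 - 2*b^2 + sqrt(3)*b


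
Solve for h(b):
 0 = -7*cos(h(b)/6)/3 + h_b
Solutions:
 -7*b/3 - 3*log(sin(h(b)/6) - 1) + 3*log(sin(h(b)/6) + 1) = C1


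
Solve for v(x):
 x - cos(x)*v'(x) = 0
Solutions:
 v(x) = C1 + Integral(x/cos(x), x)


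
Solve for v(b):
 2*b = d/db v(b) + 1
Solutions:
 v(b) = C1 + b^2 - b


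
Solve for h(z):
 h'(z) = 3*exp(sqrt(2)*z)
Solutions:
 h(z) = C1 + 3*sqrt(2)*exp(sqrt(2)*z)/2


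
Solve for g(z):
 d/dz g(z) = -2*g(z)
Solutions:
 g(z) = C1*exp(-2*z)


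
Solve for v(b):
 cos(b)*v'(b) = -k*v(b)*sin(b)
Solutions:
 v(b) = C1*exp(k*log(cos(b)))


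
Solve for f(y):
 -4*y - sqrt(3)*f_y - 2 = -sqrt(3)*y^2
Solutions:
 f(y) = C1 + y^3/3 - 2*sqrt(3)*y^2/3 - 2*sqrt(3)*y/3


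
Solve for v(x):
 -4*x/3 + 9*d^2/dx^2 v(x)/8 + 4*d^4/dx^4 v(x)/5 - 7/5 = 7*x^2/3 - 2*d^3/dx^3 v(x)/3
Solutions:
 v(x) = C1 + C2*x + 14*x^4/81 - 464*x^3/2187 - 46796*x^2/98415 + (C3*sin(sqrt(710)*x/24) + C4*cos(sqrt(710)*x/24))*exp(-5*x/12)


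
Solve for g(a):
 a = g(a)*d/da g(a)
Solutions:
 g(a) = -sqrt(C1 + a^2)
 g(a) = sqrt(C1 + a^2)


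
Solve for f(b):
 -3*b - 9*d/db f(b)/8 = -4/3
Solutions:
 f(b) = C1 - 4*b^2/3 + 32*b/27


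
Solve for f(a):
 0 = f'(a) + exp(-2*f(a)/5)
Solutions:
 f(a) = 5*log(-sqrt(C1 - a)) - 5*log(5) + 5*log(10)/2
 f(a) = 5*log(C1 - a)/2 - 5*log(5) + 5*log(10)/2


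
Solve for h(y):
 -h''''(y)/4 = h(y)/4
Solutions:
 h(y) = (C1*sin(sqrt(2)*y/2) + C2*cos(sqrt(2)*y/2))*exp(-sqrt(2)*y/2) + (C3*sin(sqrt(2)*y/2) + C4*cos(sqrt(2)*y/2))*exp(sqrt(2)*y/2)


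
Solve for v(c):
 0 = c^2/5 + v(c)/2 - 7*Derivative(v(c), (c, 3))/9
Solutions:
 v(c) = C3*exp(42^(2/3)*c/14) - 2*c^2/5 + (C1*sin(3*14^(2/3)*3^(1/6)*c/28) + C2*cos(3*14^(2/3)*3^(1/6)*c/28))*exp(-42^(2/3)*c/28)


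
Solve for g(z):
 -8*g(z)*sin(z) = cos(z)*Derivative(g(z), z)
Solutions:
 g(z) = C1*cos(z)^8


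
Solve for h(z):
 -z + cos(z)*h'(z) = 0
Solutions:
 h(z) = C1 + Integral(z/cos(z), z)


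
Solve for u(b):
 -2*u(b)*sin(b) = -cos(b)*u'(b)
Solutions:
 u(b) = C1/cos(b)^2


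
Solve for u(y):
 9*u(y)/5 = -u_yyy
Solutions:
 u(y) = C3*exp(-15^(2/3)*y/5) + (C1*sin(3*3^(1/6)*5^(2/3)*y/10) + C2*cos(3*3^(1/6)*5^(2/3)*y/10))*exp(15^(2/3)*y/10)


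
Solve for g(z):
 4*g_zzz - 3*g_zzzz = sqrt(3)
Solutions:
 g(z) = C1 + C2*z + C3*z^2 + C4*exp(4*z/3) + sqrt(3)*z^3/24


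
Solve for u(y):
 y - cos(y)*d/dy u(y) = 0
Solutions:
 u(y) = C1 + Integral(y/cos(y), y)


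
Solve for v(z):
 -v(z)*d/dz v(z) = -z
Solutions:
 v(z) = -sqrt(C1 + z^2)
 v(z) = sqrt(C1 + z^2)


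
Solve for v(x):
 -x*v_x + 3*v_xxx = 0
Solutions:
 v(x) = C1 + Integral(C2*airyai(3^(2/3)*x/3) + C3*airybi(3^(2/3)*x/3), x)


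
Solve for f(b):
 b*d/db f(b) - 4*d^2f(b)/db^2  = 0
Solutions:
 f(b) = C1 + C2*erfi(sqrt(2)*b/4)


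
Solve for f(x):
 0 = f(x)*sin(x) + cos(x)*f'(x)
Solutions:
 f(x) = C1*cos(x)


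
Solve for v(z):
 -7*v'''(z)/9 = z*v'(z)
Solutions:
 v(z) = C1 + Integral(C2*airyai(-21^(2/3)*z/7) + C3*airybi(-21^(2/3)*z/7), z)


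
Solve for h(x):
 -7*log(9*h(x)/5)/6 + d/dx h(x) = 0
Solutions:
 -6*Integral(1/(log(_y) - log(5) + 2*log(3)), (_y, h(x)))/7 = C1 - x


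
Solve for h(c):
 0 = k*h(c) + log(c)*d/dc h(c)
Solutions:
 h(c) = C1*exp(-k*li(c))


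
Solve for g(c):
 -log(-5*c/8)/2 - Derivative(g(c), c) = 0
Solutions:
 g(c) = C1 - c*log(-c)/2 + c*(-log(5) + 1 + 3*log(2))/2


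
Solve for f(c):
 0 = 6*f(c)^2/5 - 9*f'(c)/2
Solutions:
 f(c) = -15/(C1 + 4*c)


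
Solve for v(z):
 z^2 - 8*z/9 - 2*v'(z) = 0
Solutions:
 v(z) = C1 + z^3/6 - 2*z^2/9


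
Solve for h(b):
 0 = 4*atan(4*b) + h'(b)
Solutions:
 h(b) = C1 - 4*b*atan(4*b) + log(16*b^2 + 1)/2


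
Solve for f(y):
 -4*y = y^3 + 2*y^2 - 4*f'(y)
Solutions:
 f(y) = C1 + y^4/16 + y^3/6 + y^2/2


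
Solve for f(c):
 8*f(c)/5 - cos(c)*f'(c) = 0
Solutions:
 f(c) = C1*(sin(c) + 1)^(4/5)/(sin(c) - 1)^(4/5)


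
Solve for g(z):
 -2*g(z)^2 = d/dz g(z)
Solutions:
 g(z) = 1/(C1 + 2*z)


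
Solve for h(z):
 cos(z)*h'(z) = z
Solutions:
 h(z) = C1 + Integral(z/cos(z), z)


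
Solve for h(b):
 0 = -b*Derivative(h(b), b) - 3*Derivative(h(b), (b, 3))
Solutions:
 h(b) = C1 + Integral(C2*airyai(-3^(2/3)*b/3) + C3*airybi(-3^(2/3)*b/3), b)


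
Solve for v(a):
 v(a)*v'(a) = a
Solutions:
 v(a) = -sqrt(C1 + a^2)
 v(a) = sqrt(C1 + a^2)


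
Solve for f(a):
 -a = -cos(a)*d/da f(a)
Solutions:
 f(a) = C1 + Integral(a/cos(a), a)


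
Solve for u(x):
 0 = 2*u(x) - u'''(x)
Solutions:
 u(x) = C3*exp(2^(1/3)*x) + (C1*sin(2^(1/3)*sqrt(3)*x/2) + C2*cos(2^(1/3)*sqrt(3)*x/2))*exp(-2^(1/3)*x/2)


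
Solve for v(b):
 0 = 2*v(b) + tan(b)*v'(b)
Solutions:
 v(b) = C1/sin(b)^2


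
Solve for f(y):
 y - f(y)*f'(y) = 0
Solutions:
 f(y) = -sqrt(C1 + y^2)
 f(y) = sqrt(C1 + y^2)


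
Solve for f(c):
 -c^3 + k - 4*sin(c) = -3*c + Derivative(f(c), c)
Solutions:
 f(c) = C1 - c^4/4 + 3*c^2/2 + c*k + 4*cos(c)


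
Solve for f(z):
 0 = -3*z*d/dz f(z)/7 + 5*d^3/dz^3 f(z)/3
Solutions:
 f(z) = C1 + Integral(C2*airyai(105^(2/3)*z/35) + C3*airybi(105^(2/3)*z/35), z)


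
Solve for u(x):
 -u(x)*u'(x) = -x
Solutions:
 u(x) = -sqrt(C1 + x^2)
 u(x) = sqrt(C1 + x^2)


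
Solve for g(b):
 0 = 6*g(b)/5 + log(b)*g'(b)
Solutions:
 g(b) = C1*exp(-6*li(b)/5)


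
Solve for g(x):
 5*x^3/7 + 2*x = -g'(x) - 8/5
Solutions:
 g(x) = C1 - 5*x^4/28 - x^2 - 8*x/5


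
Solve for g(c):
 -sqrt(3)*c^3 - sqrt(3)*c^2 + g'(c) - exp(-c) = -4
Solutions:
 g(c) = C1 + sqrt(3)*c^4/4 + sqrt(3)*c^3/3 - 4*c - exp(-c)


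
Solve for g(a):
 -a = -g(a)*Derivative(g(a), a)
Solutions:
 g(a) = -sqrt(C1 + a^2)
 g(a) = sqrt(C1 + a^2)


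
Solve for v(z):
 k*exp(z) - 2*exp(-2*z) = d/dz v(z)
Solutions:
 v(z) = C1 + k*exp(z) + exp(-2*z)


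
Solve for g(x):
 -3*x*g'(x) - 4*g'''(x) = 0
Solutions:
 g(x) = C1 + Integral(C2*airyai(-6^(1/3)*x/2) + C3*airybi(-6^(1/3)*x/2), x)


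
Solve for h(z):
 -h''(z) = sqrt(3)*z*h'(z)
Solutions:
 h(z) = C1 + C2*erf(sqrt(2)*3^(1/4)*z/2)


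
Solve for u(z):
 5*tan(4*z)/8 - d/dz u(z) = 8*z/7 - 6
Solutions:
 u(z) = C1 - 4*z^2/7 + 6*z - 5*log(cos(4*z))/32


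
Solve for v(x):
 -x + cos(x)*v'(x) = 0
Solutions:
 v(x) = C1 + Integral(x/cos(x), x)


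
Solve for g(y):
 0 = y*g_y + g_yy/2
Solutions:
 g(y) = C1 + C2*erf(y)


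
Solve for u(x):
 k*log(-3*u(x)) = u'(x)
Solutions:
 Integral(1/(log(-_y) + log(3)), (_y, u(x))) = C1 + k*x


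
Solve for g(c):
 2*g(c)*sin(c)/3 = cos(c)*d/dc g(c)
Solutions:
 g(c) = C1/cos(c)^(2/3)


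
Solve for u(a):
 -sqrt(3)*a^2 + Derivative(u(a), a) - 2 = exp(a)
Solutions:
 u(a) = C1 + sqrt(3)*a^3/3 + 2*a + exp(a)


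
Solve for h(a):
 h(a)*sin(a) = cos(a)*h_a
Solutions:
 h(a) = C1/cos(a)


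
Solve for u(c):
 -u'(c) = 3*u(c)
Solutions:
 u(c) = C1*exp(-3*c)


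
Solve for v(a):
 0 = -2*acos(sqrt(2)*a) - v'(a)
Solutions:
 v(a) = C1 - 2*a*acos(sqrt(2)*a) + sqrt(2)*sqrt(1 - 2*a^2)


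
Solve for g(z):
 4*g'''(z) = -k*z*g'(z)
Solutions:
 g(z) = C1 + Integral(C2*airyai(2^(1/3)*z*(-k)^(1/3)/2) + C3*airybi(2^(1/3)*z*(-k)^(1/3)/2), z)


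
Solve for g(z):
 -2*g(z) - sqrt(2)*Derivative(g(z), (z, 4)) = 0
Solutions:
 g(z) = (C1*sin(2^(5/8)*z/2) + C2*cos(2^(5/8)*z/2))*exp(-2^(5/8)*z/2) + (C3*sin(2^(5/8)*z/2) + C4*cos(2^(5/8)*z/2))*exp(2^(5/8)*z/2)


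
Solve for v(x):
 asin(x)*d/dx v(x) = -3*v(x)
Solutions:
 v(x) = C1*exp(-3*Integral(1/asin(x), x))


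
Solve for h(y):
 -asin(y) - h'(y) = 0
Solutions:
 h(y) = C1 - y*asin(y) - sqrt(1 - y^2)


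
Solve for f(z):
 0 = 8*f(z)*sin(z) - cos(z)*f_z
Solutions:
 f(z) = C1/cos(z)^8


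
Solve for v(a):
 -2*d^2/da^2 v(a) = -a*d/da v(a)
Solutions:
 v(a) = C1 + C2*erfi(a/2)


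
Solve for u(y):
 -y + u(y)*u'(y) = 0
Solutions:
 u(y) = -sqrt(C1 + y^2)
 u(y) = sqrt(C1 + y^2)


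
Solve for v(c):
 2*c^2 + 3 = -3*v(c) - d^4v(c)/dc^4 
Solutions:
 v(c) = -2*c^2/3 + (C1*sin(sqrt(2)*3^(1/4)*c/2) + C2*cos(sqrt(2)*3^(1/4)*c/2))*exp(-sqrt(2)*3^(1/4)*c/2) + (C3*sin(sqrt(2)*3^(1/4)*c/2) + C4*cos(sqrt(2)*3^(1/4)*c/2))*exp(sqrt(2)*3^(1/4)*c/2) - 1


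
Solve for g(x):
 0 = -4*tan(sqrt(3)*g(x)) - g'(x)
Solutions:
 g(x) = sqrt(3)*(pi - asin(C1*exp(-4*sqrt(3)*x)))/3
 g(x) = sqrt(3)*asin(C1*exp(-4*sqrt(3)*x))/3


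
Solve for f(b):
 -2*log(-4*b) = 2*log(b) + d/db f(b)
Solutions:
 f(b) = C1 - 4*b*log(b) + 2*b*(-2*log(2) + 2 - I*pi)


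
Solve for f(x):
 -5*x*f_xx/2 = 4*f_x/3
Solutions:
 f(x) = C1 + C2*x^(7/15)


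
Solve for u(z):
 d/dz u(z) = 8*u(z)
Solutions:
 u(z) = C1*exp(8*z)


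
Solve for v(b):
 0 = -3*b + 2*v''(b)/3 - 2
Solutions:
 v(b) = C1 + C2*b + 3*b^3/4 + 3*b^2/2


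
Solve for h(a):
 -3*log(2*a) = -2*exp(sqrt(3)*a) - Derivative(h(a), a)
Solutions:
 h(a) = C1 + 3*a*log(a) + 3*a*(-1 + log(2)) - 2*sqrt(3)*exp(sqrt(3)*a)/3


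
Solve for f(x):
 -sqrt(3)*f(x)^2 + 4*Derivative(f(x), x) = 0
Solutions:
 f(x) = -4/(C1 + sqrt(3)*x)


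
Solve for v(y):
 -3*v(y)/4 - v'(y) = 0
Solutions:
 v(y) = C1*exp(-3*y/4)


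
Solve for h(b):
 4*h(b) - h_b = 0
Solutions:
 h(b) = C1*exp(4*b)


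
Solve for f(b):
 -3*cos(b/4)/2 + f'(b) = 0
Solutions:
 f(b) = C1 + 6*sin(b/4)


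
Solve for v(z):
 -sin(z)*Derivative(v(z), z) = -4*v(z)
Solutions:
 v(z) = C1*(cos(z)^2 - 2*cos(z) + 1)/(cos(z)^2 + 2*cos(z) + 1)


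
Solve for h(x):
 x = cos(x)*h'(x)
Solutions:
 h(x) = C1 + Integral(x/cos(x), x)


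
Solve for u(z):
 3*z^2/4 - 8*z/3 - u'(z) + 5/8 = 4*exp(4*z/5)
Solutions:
 u(z) = C1 + z^3/4 - 4*z^2/3 + 5*z/8 - 5*exp(4*z/5)


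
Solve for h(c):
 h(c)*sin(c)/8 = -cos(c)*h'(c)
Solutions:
 h(c) = C1*cos(c)^(1/8)


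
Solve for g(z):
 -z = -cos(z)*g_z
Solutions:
 g(z) = C1 + Integral(z/cos(z), z)


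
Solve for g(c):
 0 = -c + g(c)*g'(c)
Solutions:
 g(c) = -sqrt(C1 + c^2)
 g(c) = sqrt(C1 + c^2)


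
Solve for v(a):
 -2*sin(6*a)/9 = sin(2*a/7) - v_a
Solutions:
 v(a) = C1 - 7*cos(2*a/7)/2 - cos(6*a)/27
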